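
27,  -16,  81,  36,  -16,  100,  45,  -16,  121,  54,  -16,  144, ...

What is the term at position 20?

Split by position mod 3: positions 1, 4, 7, … form one track, and each other residue class forms its own.
Stream A: 27, 36, 45, 54 (adding 9 each time).
Stream B: -16, -16, -16, -16 (always -16).
Stream C: 81, 100, 121, 144 (consecutive squares n² from n = 9).
The 20th slot belongs to stream B; its 7th term is -16.

-16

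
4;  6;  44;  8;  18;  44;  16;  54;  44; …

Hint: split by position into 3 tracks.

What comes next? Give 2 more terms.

32, 162

Read the sequence 3 terms at a time; column i is its own pattern.
Subsequence A = 4, 8, 16: powers 2^2, 2^3, 2^4, ….
Subsequence B = 6, 18, 54: geometric with ratio 3.
Subsequence C = 44, 44, 44: always 44.
The 10th slot belongs to subsequence A; its 4th term is 32.
Term 11 comes from subsequence B (its 4th entry): 162.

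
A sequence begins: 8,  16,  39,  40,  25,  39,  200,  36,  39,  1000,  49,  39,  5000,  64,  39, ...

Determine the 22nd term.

Split by position mod 3: positions 1, 4, 7, … form one track, and each other residue class forms its own.
Stream A: 8, 40, 200, 1000, 5000 — geometric, ×5 each step.
Stream B: 16, 25, 36, 49, 64 — the squares 4², 5², 6², ….
Stream C: 39, 39, 39, 39, 39 — always 39.
Term 22 comes from stream A (its 8th entry): 625000.

625000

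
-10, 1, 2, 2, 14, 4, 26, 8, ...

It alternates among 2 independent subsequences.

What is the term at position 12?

32

Split by position mod 2 into 2 tracks.
Track A: -10, 2, 14, 26 (arithmetic, step +12).
Track B: 1, 2, 4, 8 (geometric, ×2 each step).
The 12th slot belongs to track B; its 6th term is 32.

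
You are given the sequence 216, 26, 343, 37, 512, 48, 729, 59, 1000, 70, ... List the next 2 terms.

1331, 81

Positions 1, 3, 5, … form one subsequence and positions 2, 4, 6, … form another.
Track A: 216, 343, 512, 729, 1000. Perfect cubes starting at 6³.
Track B: 26, 37, 48, 59, 70. Linear: a_n = 15 + 11·n.
Position 11 → track A, term 6 = 1331.
The 12th slot belongs to track B; its 6th term is 81.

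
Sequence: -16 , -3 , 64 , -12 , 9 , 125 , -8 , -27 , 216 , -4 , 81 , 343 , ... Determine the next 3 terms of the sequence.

0, -243, 512

Split by position mod 3 into 3 tracks.
Stream A: -16, -12, -8, -4 — linear: a_n = -20 + 4·n.
Stream B: -3, 9, -27, 81 — geometric with ratio -3.
Stream C: 64, 125, 216, 343 — the cubes 4³, 5³, 6³, ….
The 13th slot belongs to stream A; its 5th term is 0.
The 14th slot belongs to stream B; its 5th term is -243.
Position 15 → stream C, term 5 = 512.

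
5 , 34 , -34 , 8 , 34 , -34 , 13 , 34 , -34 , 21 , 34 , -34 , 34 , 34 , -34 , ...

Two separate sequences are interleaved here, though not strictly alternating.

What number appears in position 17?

Reading positions in blocks of 3 reveals the pattern ABB — 2 tracks woven together.
Subsequence A = 5, 8, 13, 21, 34: each term equals the sum of the previous two.
Subsequence B = 34, -34, 34, -34, 34, -34, 34, -34, 34, -34: oscillating between 34 and -34.
Position 17 falls in subsequence B as its term 11, giving 34.

34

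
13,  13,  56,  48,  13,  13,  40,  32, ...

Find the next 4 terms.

13, 13, 24, 16

Reading positions in blocks of 4 reveals the pattern AABB — 2 tracks woven together.
Track A is 13, 13, 13, 13, which is constant 13.
Track B is 56, 48, 40, 32, which is linear: a_n = 64 − 8·n.
Position 9 → track A, term 5 = 13.
Position 10 → track A, term 6 = 13.
Position 11 → track B, term 5 = 24.
The 12th slot belongs to track B; its 6th term is 16.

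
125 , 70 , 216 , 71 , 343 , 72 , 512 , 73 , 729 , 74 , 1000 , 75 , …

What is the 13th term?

1331

Split by position mod 2 into 2 tracks.
Subsequence A = 125, 216, 343, 512, 729, 1000: the cubes 5³, 6³, 7³, ….
Subsequence B = 70, 71, 72, 73, 74, 75: adding 1 each time.
Position 13 falls in subsequence A as its term 7, giving 1331.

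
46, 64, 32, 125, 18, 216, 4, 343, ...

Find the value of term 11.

Taking every 2nd term gives 2 separate tracks.
Stream A: 46, 32, 18, 4 (subtracting 14 each time).
Stream B: 64, 125, 216, 343 (perfect cubes starting at 4³).
The 11th slot belongs to stream A; its 6th term is -24.

-24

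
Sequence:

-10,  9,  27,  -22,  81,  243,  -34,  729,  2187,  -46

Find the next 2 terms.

6561, 19683

Reading positions in blocks of 3 reveals the pattern ABB — 2 tracks woven together.
Track A: -10, -22, -34, -46 (arithmetic, step −12).
Track B: 9, 27, 81, 243, 729, 2187 (a geometric progression (common ratio 3)).
Term 11 comes from track B (its 7th entry): 6561.
Position 12 falls in track B as its term 8, giving 19683.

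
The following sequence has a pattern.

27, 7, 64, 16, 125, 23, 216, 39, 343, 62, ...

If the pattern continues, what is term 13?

Odd-indexed and even-indexed terms follow separate rules.
Subsequence A: 27, 64, 125, 216, 343 — consecutive cubes n³ from n = 3.
Subsequence B: 7, 16, 23, 39, 62 — a Fibonacci-like recurrence a_n = a_{n-1} + a_{n-2}.
Position 13 → subsequence A, term 7 = 729.

729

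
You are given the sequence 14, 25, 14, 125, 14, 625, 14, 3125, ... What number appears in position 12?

78125

The terms cycle through 2 interleaved subsequences.
Track A: 14, 14, 14, 14. Always 14.
Track B: 25, 125, 625, 3125. Powers of 5.
Term 12 comes from track B (its 6th entry): 78125.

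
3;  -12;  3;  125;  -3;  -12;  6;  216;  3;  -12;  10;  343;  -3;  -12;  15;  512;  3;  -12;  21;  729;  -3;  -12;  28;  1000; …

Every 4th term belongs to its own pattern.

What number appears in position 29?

The terms cycle through 4 interleaved subsequences.
Track A = 3, -3, 3, -3, 3, -3: alternating ±3.
Track B = -12, -12, -12, -12, -12, -12: always -12.
Track C = 3, 6, 10, 15, 21, 28: triangular numbers n(n+1)/2 for n = 2, 3, ….
Track D = 125, 216, 343, 512, 729, 1000: perfect cubes starting at 5³.
Position 29 → track A, term 8 = -3.

-3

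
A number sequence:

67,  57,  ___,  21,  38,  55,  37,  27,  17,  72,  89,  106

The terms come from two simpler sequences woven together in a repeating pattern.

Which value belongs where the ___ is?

Reading positions in blocks of 6 reveals the pattern AAABBB — 2 tracks woven together.
Track A: 67, 57, ?, 37, 27, 17 — linear: a_n = 77 − 10·n.
Track B: 21, 38, 55, 72, 89, 106 — adding 17 each time.
Filling track A at index 3 by its rule yields 47.

47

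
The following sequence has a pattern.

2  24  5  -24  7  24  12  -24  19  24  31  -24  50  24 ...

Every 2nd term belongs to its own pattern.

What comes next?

81

Positions 1, 3, 5, … form one subsequence and positions 2, 4, 6, … form another.
Subsequence A: 2, 5, 7, 12, 19, 31, 50 (a Fibonacci-like recurrence a_n = a_{n-1} + a_{n-2}).
Subsequence B: 24, -24, 24, -24, 24, -24, 24 (alternating ±24).
Term 15 comes from subsequence A (its 8th entry): 81.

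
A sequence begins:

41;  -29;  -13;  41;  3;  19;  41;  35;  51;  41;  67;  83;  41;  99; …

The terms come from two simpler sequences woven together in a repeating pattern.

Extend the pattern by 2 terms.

The slot pattern repeats as ABB (period 3), so there are 2 interleaved tracks.
Subsequence A is 41, 41, 41, 41, 41, which is constant 41.
Subsequence B is -29, -13, 3, 19, 35, 51, 67, 83, 99, which is arithmetic, step +16.
The 15th slot belongs to subsequence B; its 10th term is 115.
Term 16 comes from subsequence A (its 6th entry): 41.

115, 41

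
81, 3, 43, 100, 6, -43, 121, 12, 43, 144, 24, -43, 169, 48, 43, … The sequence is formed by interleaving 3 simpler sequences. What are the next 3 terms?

The terms cycle through 3 interleaved subsequences.
Track A = 81, 100, 121, 144, 169: consecutive squares n² from n = 9.
Track B = 3, 6, 12, 24, 48: multiplying by 2 each time.
Track C = 43, -43, 43, -43, 43: oscillating between 43 and -43.
Position 16 falls in track A as its term 6, giving 196.
Position 17 → track B, term 6 = 96.
Position 18 → track C, term 6 = -43.

196, 96, -43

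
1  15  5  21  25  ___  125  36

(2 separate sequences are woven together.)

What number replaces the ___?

28

Positions 1, 3, 5, … form one subsequence and positions 2, 4, 6, … form another.
Track A: 1, 5, 25, 125. Powers of 5.
Track B: 15, 21, ?, 36. Triangular numbers n(n+1)/2 for n = 5, 6, ….
Filling track B at index 3 by its rule yields 28.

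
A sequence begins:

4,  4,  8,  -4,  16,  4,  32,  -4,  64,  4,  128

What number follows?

The terms cycle through 2 interleaved subsequences.
Track A: 4, 8, 16, 32, 64, 128. Multiplying by 2 each time.
Track B: 4, -4, 4, -4, 4. The oscillation 4·(−1)^(n+1).
Position 12 → track B, term 6 = -4.

-4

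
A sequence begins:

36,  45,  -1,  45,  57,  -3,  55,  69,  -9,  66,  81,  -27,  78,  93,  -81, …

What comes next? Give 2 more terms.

91, 105

Split by position mod 3 into 3 tracks.
Subsequence A: 36, 45, 55, 66, 78 (the triangular numbers T_8, T_9, …).
Subsequence B: 45, 57, 69, 81, 93 (arithmetic with common difference +12).
Subsequence C: -1, -3, -9, -27, -81 (geometric, ×3 each step).
Position 16 falls in subsequence A as its term 6, giving 91.
Position 17 falls in subsequence B as its term 6, giving 105.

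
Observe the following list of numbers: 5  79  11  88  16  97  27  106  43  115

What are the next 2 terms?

70, 124

The terms cycle through 2 interleaved subsequences.
Track A: 5, 11, 16, 27, 43 (Fibonacci-style (each term is the sum of the two before it)).
Track B: 79, 88, 97, 106, 115 (linear: a_n = 70 + 9·n).
Position 11 → track A, term 6 = 70.
Position 12 → track B, term 6 = 124.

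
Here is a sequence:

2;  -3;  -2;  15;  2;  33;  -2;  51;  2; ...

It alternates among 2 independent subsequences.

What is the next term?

Odd-indexed and even-indexed terms follow separate rules.
Stream A: 2, -2, 2, -2, 2 (alternating ±2).
Stream B: -3, 15, 33, 51 (arithmetic with common difference +18).
Term 10 comes from stream B (its 5th entry): 69.

69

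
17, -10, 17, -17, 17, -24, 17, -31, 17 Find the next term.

-38

Split by position mod 2 into 2 tracks.
Track A is 17, 17, 17, 17, 17, which is always 17.
Track B is -10, -17, -24, -31, which is arithmetic with common difference −7.
The 10th slot belongs to track B; its 5th term is -38.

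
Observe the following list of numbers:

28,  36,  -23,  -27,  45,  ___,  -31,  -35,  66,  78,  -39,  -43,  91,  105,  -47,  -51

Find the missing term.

55

The slot pattern repeats as AABB (period 4), so there are 2 interleaved tracks.
Track A: 28, 36, 45, ?, 66, 78, 91, 105 (triangular numbers starting at T_7).
Track B: -23, -27, -31, -35, -39, -43, -47, -51 (arithmetic, step −4).
So the missing entry in track A is 55.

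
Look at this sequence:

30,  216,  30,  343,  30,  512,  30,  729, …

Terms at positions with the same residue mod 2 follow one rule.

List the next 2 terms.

30, 1000

Odd-indexed and even-indexed terms follow separate rules.
Stream A = 30, 30, 30, 30: always 30.
Stream B = 216, 343, 512, 729: perfect cubes starting at 6³.
Position 9 falls in stream A as its term 5, giving 30.
Term 10 comes from stream B (its 5th entry): 1000.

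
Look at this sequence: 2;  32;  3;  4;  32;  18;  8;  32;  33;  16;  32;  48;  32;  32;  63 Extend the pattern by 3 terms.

64, 32, 78

Read the sequence 3 terms at a time; column i is its own pattern.
Track A: 2, 4, 8, 16, 32. Powers 2^1, 2^2, 2^3, ….
Track B: 32, 32, 32, 32, 32. Constant 32.
Track C: 3, 18, 33, 48, 63. Adding 15 each time.
Position 16 → track A, term 6 = 64.
Term 17 comes from track B (its 6th entry): 32.
Position 18 falls in track C as its term 6, giving 78.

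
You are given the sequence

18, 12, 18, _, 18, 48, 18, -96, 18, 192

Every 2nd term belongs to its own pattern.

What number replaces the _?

Positions 1, 3, 5, … form one subsequence and positions 2, 4, 6, … form another.
Stream A = 18, 18, 18, 18, 18: always 18.
Stream B = 12, ?, 48, -96, 192: a geometric progression (common ratio -2).
So the missing entry in stream B is -24.

-24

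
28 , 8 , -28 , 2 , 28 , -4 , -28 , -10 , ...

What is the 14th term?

Positions 1, 3, 5, … form one subsequence and positions 2, 4, 6, … form another.
Stream A = 28, -28, 28, -28: oscillating between 28 and -28.
Stream B = 8, 2, -4, -10: arithmetic with common difference −6.
The 14th slot belongs to stream B; its 7th term is -28.

-28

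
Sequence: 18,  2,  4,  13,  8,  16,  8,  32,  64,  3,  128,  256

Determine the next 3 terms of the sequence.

-2, 512, 1024

The slot pattern repeats as ABB (period 3), so there are 2 interleaved tracks.
Stream A = 18, 13, 8, 3: linear: a_n = 23 − 5·n.
Stream B = 2, 4, 8, 16, 32, 64, 128, 256: successive powers of 2.
The 13th slot belongs to stream A; its 5th term is -2.
Term 14 comes from stream B (its 9th entry): 512.
The 15th slot belongs to stream B; its 10th term is 1024.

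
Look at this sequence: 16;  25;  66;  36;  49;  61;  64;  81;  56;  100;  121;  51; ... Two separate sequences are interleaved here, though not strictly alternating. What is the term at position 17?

Reading positions in blocks of 3 reveals the pattern AAB — 2 tracks woven together.
Subsequence A: 16, 25, 36, 49, 64, 81, 100, 121 (perfect squares starting at 4²).
Subsequence B: 66, 61, 56, 51 (linear: a_n = 71 − 5·n).
Term 17 comes from subsequence A (its 12th entry): 225.

225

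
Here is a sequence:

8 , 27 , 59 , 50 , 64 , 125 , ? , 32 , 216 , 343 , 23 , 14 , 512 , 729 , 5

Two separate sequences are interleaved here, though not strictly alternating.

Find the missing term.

41

Positions follow the repeating pattern AABB; grouping by letter gives 2 tracks.
Subsequence A is 8, 27, 64, 125, 216, 343, 512, 729, which is consecutive cubes n³ from n = 2.
Subsequence B is 59, 50, ?, 32, 23, 14, 5, which is subtracting 9 each time.
So the missing entry in subsequence B is 41.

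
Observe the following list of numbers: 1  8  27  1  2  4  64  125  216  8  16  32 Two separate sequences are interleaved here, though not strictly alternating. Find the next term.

343

Positions follow the repeating pattern AAABBB; grouping by letter gives 2 tracks.
Track A is 1, 8, 27, 64, 125, 216, which is consecutive cubes n³ from n = 1.
Track B is 1, 2, 4, 8, 16, 32, which is geometric, ×2 each step.
Position 13 → track A, term 7 = 343.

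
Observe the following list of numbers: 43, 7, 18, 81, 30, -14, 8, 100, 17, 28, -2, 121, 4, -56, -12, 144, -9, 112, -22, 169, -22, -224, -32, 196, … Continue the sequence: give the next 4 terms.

-35, 448, -42, 225

The terms cycle through 4 interleaved subsequences.
Track A: 43, 30, 17, 4, -9, -22 — arithmetic with common difference −13.
Track B: 7, -14, 28, -56, 112, -224 — multiplying by -2 each time.
Track C: 18, 8, -2, -12, -22, -32 — arithmetic, step −10.
Track D: 81, 100, 121, 144, 169, 196 — perfect squares starting at 9².
Position 25 → track A, term 7 = -35.
Position 26 → track B, term 7 = 448.
The 27th slot belongs to track C; its 7th term is -42.
Position 28 → track D, term 7 = 225.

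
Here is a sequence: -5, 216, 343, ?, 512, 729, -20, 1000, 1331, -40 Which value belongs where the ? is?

The slot pattern repeats as ABB (period 3), so there are 2 interleaved tracks.
Subsequence A: -5, ?, -20, -40 (a geometric progression (common ratio 2)).
Subsequence B: 216, 343, 512, 729, 1000, 1331 (perfect cubes starting at 6³).
Subsequence A's pattern makes the blank -10.

-10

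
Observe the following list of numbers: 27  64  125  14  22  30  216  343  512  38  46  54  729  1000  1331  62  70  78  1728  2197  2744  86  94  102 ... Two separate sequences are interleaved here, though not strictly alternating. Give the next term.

3375

The slot pattern repeats as AAABBB (period 6), so there are 2 interleaved tracks.
Subsequence A: 27, 64, 125, 216, 343, 512, 729, 1000, 1331, 1728, 2197, 2744 (the cubes 3³, 4³, 5³, …).
Subsequence B: 14, 22, 30, 38, 46, 54, 62, 70, 78, 86, 94, 102 (adding 8 each time).
Term 25 comes from subsequence A (its 13th entry): 3375.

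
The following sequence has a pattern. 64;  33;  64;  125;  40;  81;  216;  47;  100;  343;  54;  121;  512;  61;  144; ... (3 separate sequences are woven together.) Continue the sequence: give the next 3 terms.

The terms cycle through 3 interleaved subsequences.
Subsequence A: 64, 125, 216, 343, 512. The cubes 4³, 5³, 6³, ….
Subsequence B: 33, 40, 47, 54, 61. Arithmetic with common difference +7.
Subsequence C: 64, 81, 100, 121, 144. The squares 8², 9², 10², ….
Term 16 comes from subsequence A (its 6th entry): 729.
Position 17 → subsequence B, term 6 = 68.
Position 18 falls in subsequence C as its term 6, giving 169.

729, 68, 169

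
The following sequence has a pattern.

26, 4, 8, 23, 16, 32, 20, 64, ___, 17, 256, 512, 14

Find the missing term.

128

Positions follow the repeating pattern ABB; grouping by letter gives 2 tracks.
Track A: 26, 23, 20, 17, 14 (arithmetic with common difference −3).
Track B: 4, 8, 16, 32, 64, ?, 256, 512 (powers 2^2, 2^3, 2^4, …).
Filling track B at index 6 by its rule yields 128.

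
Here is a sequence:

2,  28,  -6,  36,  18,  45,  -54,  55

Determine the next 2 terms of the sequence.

Positions 1, 3, 5, … form one subsequence and positions 2, 4, 6, … form another.
Subsequence A: 2, -6, 18, -54 — multiplying by -3 each time.
Subsequence B: 28, 36, 45, 55 — the triangular numbers T_7, T_8, ….
Position 9 falls in subsequence A as its term 5, giving 162.
Term 10 comes from subsequence B (its 5th entry): 66.

162, 66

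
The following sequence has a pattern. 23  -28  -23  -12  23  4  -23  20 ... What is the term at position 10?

Split by position mod 2 into 2 tracks.
Stream A = 23, -23, 23, -23: oscillating between 23 and -23.
Stream B = -28, -12, 4, 20: arithmetic with common difference +16.
Position 10 falls in stream B as its term 5, giving 36.

36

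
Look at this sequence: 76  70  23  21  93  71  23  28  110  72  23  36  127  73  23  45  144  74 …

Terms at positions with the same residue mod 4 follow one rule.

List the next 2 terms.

23, 55

The terms cycle through 4 interleaved subsequences.
Track A = 76, 93, 110, 127, 144: arithmetic with common difference +17.
Track B = 70, 71, 72, 73, 74: arithmetic with common difference +1.
Track C = 23, 23, 23, 23: constant 23.
Track D = 21, 28, 36, 45: the triangular numbers T_6, T_7, ….
Position 19 → track C, term 5 = 23.
Position 20 falls in track D as its term 5, giving 55.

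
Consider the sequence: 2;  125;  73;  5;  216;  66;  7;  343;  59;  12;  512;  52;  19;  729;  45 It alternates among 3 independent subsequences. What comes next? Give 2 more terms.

Read the sequence 3 terms at a time; column i is its own pattern.
Stream A: 2, 5, 7, 12, 19 — a Fibonacci-like recurrence a_n = a_{n-1} + a_{n-2}.
Stream B: 125, 216, 343, 512, 729 — the cubes 5³, 6³, 7³, ….
Stream C: 73, 66, 59, 52, 45 — linear: a_n = 80 − 7·n.
The 16th slot belongs to stream A; its 6th term is 31.
Position 17 falls in stream B as its term 6, giving 1000.

31, 1000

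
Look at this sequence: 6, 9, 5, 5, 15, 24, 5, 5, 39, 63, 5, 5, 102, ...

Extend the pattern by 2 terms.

165, 5

Reading positions in blocks of 4 reveals the pattern AABB — 2 tracks woven together.
Stream A: 6, 9, 15, 24, 39, 63, 102 — each term equals the sum of the previous two.
Stream B: 5, 5, 5, 5, 5, 5 — always 5.
The 14th slot belongs to stream A; its 8th term is 165.
The 15th slot belongs to stream B; its 7th term is 5.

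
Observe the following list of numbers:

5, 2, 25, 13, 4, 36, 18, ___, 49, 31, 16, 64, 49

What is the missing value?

8

Split by position mod 3: positions 1, 4, 7, … form one track, and each other residue class forms its own.
Track A: 5, 13, 18, 31, 49. Fibonacci-style (each term is the sum of the two before it).
Track B: 2, 4, ?, 16. Successive powers of 2.
Track C: 25, 36, 49, 64. Consecutive squares n² from n = 5.
Filling track B at index 3 by its rule yields 8.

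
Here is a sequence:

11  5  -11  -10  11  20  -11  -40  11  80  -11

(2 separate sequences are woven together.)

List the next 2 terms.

Taking every 2nd term gives 2 separate tracks.
Track A is 11, -11, 11, -11, 11, -11, which is the oscillation 11·(−1)^(n+1).
Track B is 5, -10, 20, -40, 80, which is geometric with ratio -2.
Term 12 comes from track B (its 6th entry): -160.
Position 13 falls in track A as its term 7, giving 11.

-160, 11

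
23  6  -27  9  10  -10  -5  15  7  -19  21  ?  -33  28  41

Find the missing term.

24

Split by position mod 3: positions 1, 4, 7, … form one track, and each other residue class forms its own.
Track A: 23, 9, -5, -19, -33. Subtracting 14 each time.
Track B: 6, 10, 15, 21, 28. Triangular numbers starting at T_3.
Track C: -27, -10, 7, ?, 41. Arithmetic with common difference +17.
So the missing entry in track C is 24.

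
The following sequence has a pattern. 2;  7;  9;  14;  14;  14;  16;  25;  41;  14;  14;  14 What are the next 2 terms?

The slot pattern repeats as AAABBB (period 6), so there are 2 interleaved tracks.
Track A: 2, 7, 9, 16, 25, 41 — each term equals the sum of the previous two.
Track B: 14, 14, 14, 14, 14, 14 — always 14.
Position 13 → track A, term 7 = 66.
Position 14 falls in track A as its term 8, giving 107.

66, 107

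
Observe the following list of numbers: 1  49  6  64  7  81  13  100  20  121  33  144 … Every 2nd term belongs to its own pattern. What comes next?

Taking every 2nd term gives 2 separate tracks.
Track A is 1, 6, 7, 13, 20, 33, which is a Fibonacci-like recurrence a_n = a_{n-1} + a_{n-2}.
Track B is 49, 64, 81, 100, 121, 144, which is the squares 7², 8², 9², ….
Position 13 falls in track A as its term 7, giving 53.

53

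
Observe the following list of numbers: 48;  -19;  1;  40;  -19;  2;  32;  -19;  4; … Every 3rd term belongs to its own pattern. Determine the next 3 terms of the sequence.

Read the sequence 3 terms at a time; column i is its own pattern.
Track A is 48, 40, 32, which is arithmetic with common difference −8.
Track B is -19, -19, -19, which is constant -19.
Track C is 1, 2, 4, which is successive powers of 2.
Position 10 → track A, term 4 = 24.
Term 11 comes from track B (its 4th entry): -19.
Term 12 comes from track C (its 4th entry): 8.

24, -19, 8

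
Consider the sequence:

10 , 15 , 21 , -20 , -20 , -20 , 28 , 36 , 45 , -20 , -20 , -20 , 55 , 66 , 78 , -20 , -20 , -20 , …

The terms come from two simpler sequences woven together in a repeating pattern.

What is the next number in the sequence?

91

Reading positions in blocks of 6 reveals the pattern AAABBB — 2 tracks woven together.
Subsequence A: 10, 15, 21, 28, 36, 45, 55, 66, 78 — the triangular numbers T_4, T_5, ….
Subsequence B: -20, -20, -20, -20, -20, -20, -20, -20, -20 — always -20.
Position 19 falls in subsequence A as its term 10, giving 91.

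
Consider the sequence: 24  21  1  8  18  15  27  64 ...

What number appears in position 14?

3

The slot pattern repeats as AABB (period 4), so there are 2 interleaved tracks.
Subsequence A: 24, 21, 18, 15 — linear: a_n = 27 − 3·n.
Subsequence B: 1, 8, 27, 64 — consecutive cubes n³ from n = 1.
Position 14 → subsequence A, term 8 = 3.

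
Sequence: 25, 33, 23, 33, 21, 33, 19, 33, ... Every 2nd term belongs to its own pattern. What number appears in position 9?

The terms cycle through 2 interleaved subsequences.
Track A: 25, 23, 21, 19 (subtracting 2 each time).
Track B: 33, 33, 33, 33 (the constant sequence 33).
Position 9 falls in track A as its term 5, giving 17.

17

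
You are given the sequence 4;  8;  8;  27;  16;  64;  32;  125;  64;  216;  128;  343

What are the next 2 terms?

256, 512

Positions 1, 3, 5, … form one subsequence and positions 2, 4, 6, … form another.
Subsequence A: 4, 8, 16, 32, 64, 128 (powers of 2).
Subsequence B: 8, 27, 64, 125, 216, 343 (perfect cubes starting at 2³).
Position 13 → subsequence A, term 7 = 256.
Term 14 comes from subsequence B (its 7th entry): 512.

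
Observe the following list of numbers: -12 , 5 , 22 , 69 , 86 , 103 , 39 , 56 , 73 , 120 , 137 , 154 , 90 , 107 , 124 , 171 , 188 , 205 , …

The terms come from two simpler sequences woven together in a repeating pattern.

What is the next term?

Positions follow the repeating pattern AAABBB; grouping by letter gives 2 tracks.
Track A: -12, 5, 22, 39, 56, 73, 90, 107, 124 (arithmetic, step +17).
Track B: 69, 86, 103, 120, 137, 154, 171, 188, 205 (linear: a_n = 52 + 17·n).
Position 19 → track A, term 10 = 141.

141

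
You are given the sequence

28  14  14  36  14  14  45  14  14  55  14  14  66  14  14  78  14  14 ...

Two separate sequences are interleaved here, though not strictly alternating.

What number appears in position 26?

Positions follow the repeating pattern ABB; grouping by letter gives 2 tracks.
Track A: 28, 36, 45, 55, 66, 78 — triangular numbers starting at T_7.
Track B: 14, 14, 14, 14, 14, 14, 14, 14, 14, 14, 14, 14 — always 14.
Term 26 comes from track B (its 17th entry): 14.

14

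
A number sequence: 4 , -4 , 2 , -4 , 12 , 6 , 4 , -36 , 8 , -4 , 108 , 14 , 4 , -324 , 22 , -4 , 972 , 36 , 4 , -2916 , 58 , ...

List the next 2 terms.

-4, 8748

Taking every 3rd term gives 3 separate tracks.
Track A: 4, -4, 4, -4, 4, -4, 4 — oscillating between 4 and -4.
Track B: -4, 12, -36, 108, -324, 972, -2916 — a geometric progression (common ratio -3).
Track C: 2, 6, 8, 14, 22, 36, 58 — each term equals the sum of the previous two.
The 22nd slot belongs to track A; its 8th term is -4.
Position 23 falls in track B as its term 8, giving 8748.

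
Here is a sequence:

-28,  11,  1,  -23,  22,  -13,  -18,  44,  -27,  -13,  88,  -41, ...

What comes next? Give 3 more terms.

Split by position mod 3 into 3 tracks.
Track A: -28, -23, -18, -13 — arithmetic, step +5.
Track B: 11, 22, 44, 88 — a geometric progression (common ratio 2).
Track C: 1, -13, -27, -41 — arithmetic with common difference −14.
The 13th slot belongs to track A; its 5th term is -8.
The 14th slot belongs to track B; its 5th term is 176.
Position 15 falls in track C as its term 5, giving -55.

-8, 176, -55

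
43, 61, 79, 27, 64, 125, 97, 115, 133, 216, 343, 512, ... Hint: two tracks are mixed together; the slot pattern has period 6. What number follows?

151

Positions follow the repeating pattern AAABBB; grouping by letter gives 2 tracks.
Stream A is 43, 61, 79, 97, 115, 133, which is linear: a_n = 25 + 18·n.
Stream B is 27, 64, 125, 216, 343, 512, which is perfect cubes starting at 3³.
Position 13 → stream A, term 7 = 151.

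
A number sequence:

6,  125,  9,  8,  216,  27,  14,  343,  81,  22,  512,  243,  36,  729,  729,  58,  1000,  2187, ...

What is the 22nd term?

Read the sequence 3 terms at a time; column i is its own pattern.
Track A = 6, 8, 14, 22, 36, 58: each term equals the sum of the previous two.
Track B = 125, 216, 343, 512, 729, 1000: consecutive cubes n³ from n = 5.
Track C = 9, 27, 81, 243, 729, 2187: geometric with ratio 3.
Term 22 comes from track A (its 8th entry): 152.

152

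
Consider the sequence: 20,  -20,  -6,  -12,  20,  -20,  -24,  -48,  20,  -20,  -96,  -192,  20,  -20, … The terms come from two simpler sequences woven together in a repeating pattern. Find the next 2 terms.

-384, -768

The slot pattern repeats as AABB (period 4), so there are 2 interleaved tracks.
Stream A: 20, -20, 20, -20, 20, -20, 20, -20 (the oscillation 20·(−1)^(n+1)).
Stream B: -6, -12, -24, -48, -96, -192 (a geometric progression (common ratio 2)).
Position 15 falls in stream B as its term 7, giving -384.
Term 16 comes from stream B (its 8th entry): -768.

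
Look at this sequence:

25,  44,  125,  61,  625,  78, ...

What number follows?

Positions 1, 3, 5, … form one subsequence and positions 2, 4, 6, … form another.
Track A: 25, 125, 625 (successive powers of 5).
Track B: 44, 61, 78 (arithmetic, step +17).
The 7th slot belongs to track A; its 4th term is 3125.

3125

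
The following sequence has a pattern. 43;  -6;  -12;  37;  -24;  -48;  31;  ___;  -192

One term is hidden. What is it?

-96

Reading positions in blocks of 3 reveals the pattern ABB — 2 tracks woven together.
Stream A is 43, 37, 31, which is arithmetic, step −6.
Stream B is -6, -12, -24, -48, ?, -192, which is geometric with ratio 2.
So the missing entry in stream B is -96.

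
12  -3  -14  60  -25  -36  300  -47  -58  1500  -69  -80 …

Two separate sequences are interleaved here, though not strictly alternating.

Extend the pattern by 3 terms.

Positions follow the repeating pattern ABB; grouping by letter gives 2 tracks.
Track A is 12, 60, 300, 1500, which is multiplying by 5 each time.
Track B is -3, -14, -25, -36, -47, -58, -69, -80, which is arithmetic with common difference −11.
Position 13 → track A, term 5 = 7500.
Term 14 comes from track B (its 9th entry): -91.
Position 15 falls in track B as its term 10, giving -102.

7500, -91, -102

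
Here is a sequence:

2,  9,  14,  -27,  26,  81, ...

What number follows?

38

Positions 1, 3, 5, … form one subsequence and positions 2, 4, 6, … form another.
Stream A: 2, 14, 26. Arithmetic, step +12.
Stream B: 9, -27, 81. Multiplying by -3 each time.
Position 7 falls in stream A as its term 4, giving 38.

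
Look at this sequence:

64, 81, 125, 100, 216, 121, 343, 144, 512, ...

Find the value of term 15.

1331

Positions 1, 3, 5, … form one subsequence and positions 2, 4, 6, … form another.
Track A is 64, 125, 216, 343, 512, which is the cubes 4³, 5³, 6³, ….
Track B is 81, 100, 121, 144, which is consecutive squares n² from n = 9.
Position 15 falls in track A as its term 8, giving 1331.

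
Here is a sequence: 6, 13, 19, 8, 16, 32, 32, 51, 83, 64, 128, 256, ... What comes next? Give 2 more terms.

Positions follow the repeating pattern AAABBB; grouping by letter gives 2 tracks.
Stream A = 6, 13, 19, 32, 51, 83: each term equals the sum of the previous two.
Stream B = 8, 16, 32, 64, 128, 256: powers of 2.
Term 13 comes from stream A (its 7th entry): 134.
Position 14 → stream A, term 8 = 217.

134, 217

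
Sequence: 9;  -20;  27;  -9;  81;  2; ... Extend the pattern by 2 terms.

243, 13

Odd-indexed and even-indexed terms follow separate rules.
Track A: 9, 27, 81. Powers 3^2, 3^3, 3^4, ….
Track B: -20, -9, 2. Linear: a_n = -31 + 11·n.
The 7th slot belongs to track A; its 4th term is 243.
Term 8 comes from track B (its 4th entry): 13.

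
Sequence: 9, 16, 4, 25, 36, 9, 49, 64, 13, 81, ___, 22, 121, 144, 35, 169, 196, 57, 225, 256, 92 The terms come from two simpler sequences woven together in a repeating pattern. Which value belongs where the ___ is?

Positions follow the repeating pattern AAB; grouping by letter gives 2 tracks.
Stream A is 9, 16, 25, 36, 49, 64, 81, ?, 121, 144, 169, 196, 225, 256, which is consecutive squares n² from n = 3.
Stream B is 4, 9, 13, 22, 35, 57, 92, which is a Fibonacci-like recurrence a_n = a_{n-1} + a_{n-2}.
The gap is stream A's term 8; the rule gives 100.

100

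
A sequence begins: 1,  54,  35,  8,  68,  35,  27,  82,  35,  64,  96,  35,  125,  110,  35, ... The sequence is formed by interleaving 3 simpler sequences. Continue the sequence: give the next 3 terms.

Split by position mod 3 into 3 tracks.
Track A is 1, 8, 27, 64, 125, which is consecutive cubes n³ from n = 1.
Track B is 54, 68, 82, 96, 110, which is linear: a_n = 40 + 14·n.
Track C is 35, 35, 35, 35, 35, which is the constant sequence 35.
Position 16 falls in track A as its term 6, giving 216.
Position 17 falls in track B as its term 6, giving 124.
The 18th slot belongs to track C; its 6th term is 35.

216, 124, 35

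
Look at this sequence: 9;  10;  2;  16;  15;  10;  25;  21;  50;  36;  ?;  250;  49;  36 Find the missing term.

Read the sequence 3 terms at a time; column i is its own pattern.
Track A: 9, 16, 25, 36, 49. The squares 3², 4², 5², ….
Track B: 10, 15, 21, ?, 36. The triangular numbers T_4, T_5, ….
Track C: 2, 10, 50, 250. Geometric with ratio 5.
The gap is track B's term 4; the rule gives 28.

28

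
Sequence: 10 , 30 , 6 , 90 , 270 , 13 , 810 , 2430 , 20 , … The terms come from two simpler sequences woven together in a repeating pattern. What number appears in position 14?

Positions follow the repeating pattern AAB; grouping by letter gives 2 tracks.
Stream A: 10, 30, 90, 270, 810, 2430. A geometric progression (common ratio 3).
Stream B: 6, 13, 20. Linear: a_n = -1 + 7·n.
The 14th slot belongs to stream A; its 10th term is 196830.

196830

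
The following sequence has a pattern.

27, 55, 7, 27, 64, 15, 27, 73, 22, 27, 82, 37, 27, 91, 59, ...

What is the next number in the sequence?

Split by position mod 3 into 3 tracks.
Track A = 27, 27, 27, 27, 27: constant 27.
Track B = 55, 64, 73, 82, 91: linear: a_n = 46 + 9·n.
Track C = 7, 15, 22, 37, 59: Fibonacci-style (each term is the sum of the two before it).
Position 16 → track A, term 6 = 27.

27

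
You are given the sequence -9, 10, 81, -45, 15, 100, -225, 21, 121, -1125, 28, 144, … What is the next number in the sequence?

Split by position mod 3: positions 1, 4, 7, … form one track, and each other residue class forms its own.
Track A: -9, -45, -225, -1125 — multiplying by 5 each time.
Track B: 10, 15, 21, 28 — triangular numbers starting at T_4.
Track C: 81, 100, 121, 144 — consecutive squares n² from n = 9.
The 13th slot belongs to track A; its 5th term is -5625.

-5625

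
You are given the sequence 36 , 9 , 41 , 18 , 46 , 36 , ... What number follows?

51

Positions 1, 3, 5, … form one subsequence and positions 2, 4, 6, … form another.
Stream A: 36, 41, 46 (arithmetic with common difference +5).
Stream B: 9, 18, 36 (a geometric progression (common ratio 2)).
Position 7 falls in stream A as its term 4, giving 51.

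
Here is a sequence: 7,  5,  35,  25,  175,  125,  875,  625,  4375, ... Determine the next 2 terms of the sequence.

3125, 21875

Positions 1, 3, 5, … form one subsequence and positions 2, 4, 6, … form another.
Track A = 7, 35, 175, 875, 4375: geometric, ×5 each step.
Track B = 5, 25, 125, 625: powers 5^1, 5^2, 5^3, ….
The 10th slot belongs to track B; its 5th term is 3125.
Position 11 falls in track A as its term 6, giving 21875.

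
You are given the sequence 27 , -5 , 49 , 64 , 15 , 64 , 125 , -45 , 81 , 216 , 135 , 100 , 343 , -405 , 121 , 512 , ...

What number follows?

Split by position mod 3: positions 1, 4, 7, … form one track, and each other residue class forms its own.
Stream A: 27, 64, 125, 216, 343, 512 — perfect cubes starting at 3³.
Stream B: -5, 15, -45, 135, -405 — geometric with ratio -3.
Stream C: 49, 64, 81, 100, 121 — perfect squares starting at 7².
Position 17 falls in stream B as its term 6, giving 1215.

1215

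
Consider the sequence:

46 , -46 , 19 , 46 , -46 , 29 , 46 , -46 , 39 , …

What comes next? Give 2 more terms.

The slot pattern repeats as AAB (period 3), so there are 2 interleaved tracks.
Track A: 46, -46, 46, -46, 46, -46. The oscillation 46·(−1)^(n+1).
Track B: 19, 29, 39. Adding 10 each time.
Term 10 comes from track A (its 7th entry): 46.
Position 11 → track A, term 8 = -46.

46, -46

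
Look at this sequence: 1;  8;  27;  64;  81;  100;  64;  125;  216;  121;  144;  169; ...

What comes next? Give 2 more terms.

The slot pattern repeats as AAABBB (period 6), so there are 2 interleaved tracks.
Track A: 1, 8, 27, 64, 125, 216 — the cubes 1³, 2³, 3³, ….
Track B: 64, 81, 100, 121, 144, 169 — the squares 8², 9², 10², ….
Position 13 falls in track A as its term 7, giving 343.
Position 14 falls in track A as its term 8, giving 512.

343, 512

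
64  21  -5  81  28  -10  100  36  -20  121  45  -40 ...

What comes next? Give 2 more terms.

144, 55

Read the sequence 3 terms at a time; column i is its own pattern.
Stream A = 64, 81, 100, 121: perfect squares starting at 8².
Stream B = 21, 28, 36, 45: triangular numbers starting at T_6.
Stream C = -5, -10, -20, -40: geometric, ×2 each step.
The 13th slot belongs to stream A; its 5th term is 144.
Position 14 → stream B, term 5 = 55.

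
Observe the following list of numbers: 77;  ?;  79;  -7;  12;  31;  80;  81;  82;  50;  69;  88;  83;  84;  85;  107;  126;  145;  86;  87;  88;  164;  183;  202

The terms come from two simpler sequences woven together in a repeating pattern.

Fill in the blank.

The slot pattern repeats as AAABBB (period 6), so there are 2 interleaved tracks.
Track A = 77, ?, 79, 80, 81, 82, 83, 84, 85, 86, 87, 88: arithmetic, step +1.
Track B = -7, 12, 31, 50, 69, 88, 107, 126, 145, 164, 183, 202: arithmetic, step +19.
So the missing entry in track A is 78.

78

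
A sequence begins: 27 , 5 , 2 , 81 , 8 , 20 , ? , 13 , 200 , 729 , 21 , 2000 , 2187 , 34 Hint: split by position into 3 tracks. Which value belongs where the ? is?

Read the sequence 3 terms at a time; column i is its own pattern.
Stream A: 27, 81, ?, 729, 2187. Powers 3^3, 3^4, 3^5, ….
Stream B: 5, 8, 13, 21, 34. A Fibonacci-like recurrence a_n = a_{n-1} + a_{n-2}.
Stream C: 2, 20, 200, 2000. Multiplying by 10 each time.
So the missing entry in stream A is 243.

243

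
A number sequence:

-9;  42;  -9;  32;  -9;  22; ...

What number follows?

Odd-indexed and even-indexed terms follow separate rules.
Subsequence A: -9, -9, -9 (the constant sequence -9).
Subsequence B: 42, 32, 22 (arithmetic, step −10).
Position 7 → subsequence A, term 4 = -9.

-9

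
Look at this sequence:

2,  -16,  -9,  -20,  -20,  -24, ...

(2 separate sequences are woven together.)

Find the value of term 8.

-28

The terms cycle through 2 interleaved subsequences.
Subsequence A: 2, -9, -20 (arithmetic, step −11).
Subsequence B: -16, -20, -24 (subtracting 4 each time).
Term 8 comes from subsequence B (its 4th entry): -28.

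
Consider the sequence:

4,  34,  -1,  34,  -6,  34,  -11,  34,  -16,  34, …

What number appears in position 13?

Positions 1, 3, 5, … form one subsequence and positions 2, 4, 6, … form another.
Stream A is 4, -1, -6, -11, -16, which is arithmetic, step −5.
Stream B is 34, 34, 34, 34, 34, which is always 34.
Term 13 comes from stream A (its 7th entry): -26.

-26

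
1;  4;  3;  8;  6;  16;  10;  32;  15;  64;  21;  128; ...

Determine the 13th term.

28

Taking every 2nd term gives 2 separate tracks.
Track A is 1, 3, 6, 10, 15, 21, which is triangular numbers n(n+1)/2 for n = 1, 2, ….
Track B is 4, 8, 16, 32, 64, 128, which is powers of 2.
Position 13 → track A, term 7 = 28.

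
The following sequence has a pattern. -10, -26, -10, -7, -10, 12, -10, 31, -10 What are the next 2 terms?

Positions 1, 3, 5, … form one subsequence and positions 2, 4, 6, … form another.
Track A is -10, -10, -10, -10, -10, which is the constant sequence -10.
Track B is -26, -7, 12, 31, which is arithmetic, step +19.
The 10th slot belongs to track B; its 5th term is 50.
The 11th slot belongs to track A; its 6th term is -10.

50, -10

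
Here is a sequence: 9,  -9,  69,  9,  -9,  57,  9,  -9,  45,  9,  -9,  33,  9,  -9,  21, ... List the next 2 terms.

The slot pattern repeats as AAB (period 3), so there are 2 interleaved tracks.
Track A: 9, -9, 9, -9, 9, -9, 9, -9, 9, -9 — the oscillation 9·(−1)^(n+1).
Track B: 69, 57, 45, 33, 21 — linear: a_n = 81 − 12·n.
Term 16 comes from track A (its 11th entry): 9.
Term 17 comes from track A (its 12th entry): -9.

9, -9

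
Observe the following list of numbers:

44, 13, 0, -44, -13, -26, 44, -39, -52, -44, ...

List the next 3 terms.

The slot pattern repeats as ABB (period 3), so there are 2 interleaved tracks.
Track A = 44, -44, 44, -44: alternating ±44.
Track B = 13, 0, -13, -26, -39, -52: arithmetic with common difference −13.
The 11th slot belongs to track B; its 7th term is -65.
The 12th slot belongs to track B; its 8th term is -78.
Position 13 → track A, term 5 = 44.

-65, -78, 44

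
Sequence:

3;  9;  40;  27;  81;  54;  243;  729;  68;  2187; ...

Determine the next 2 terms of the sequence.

Reading positions in blocks of 3 reveals the pattern AAB — 2 tracks woven together.
Track A: 3, 9, 27, 81, 243, 729, 2187. Successive powers of 3.
Track B: 40, 54, 68. Adding 14 each time.
Term 11 comes from track A (its 8th entry): 6561.
Position 12 falls in track B as its term 4, giving 82.

6561, 82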